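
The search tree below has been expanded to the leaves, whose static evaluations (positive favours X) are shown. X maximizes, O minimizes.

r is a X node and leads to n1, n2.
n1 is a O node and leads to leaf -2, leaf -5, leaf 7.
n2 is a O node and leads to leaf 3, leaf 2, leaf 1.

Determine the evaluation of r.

n1 (O): min(-2, -5, 7) = -5
n2 (O): min(3, 2, 1) = 1
r (X): max(-5, 1) = 1

1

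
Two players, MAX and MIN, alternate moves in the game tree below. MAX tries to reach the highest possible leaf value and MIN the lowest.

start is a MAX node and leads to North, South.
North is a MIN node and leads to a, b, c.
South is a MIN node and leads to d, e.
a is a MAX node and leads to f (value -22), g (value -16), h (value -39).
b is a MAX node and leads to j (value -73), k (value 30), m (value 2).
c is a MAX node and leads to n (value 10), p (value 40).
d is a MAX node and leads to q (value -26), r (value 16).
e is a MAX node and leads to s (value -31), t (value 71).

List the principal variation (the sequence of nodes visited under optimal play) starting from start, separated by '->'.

a (MAX): max(-22, -16, -39) = -16
b (MAX): max(-73, 30, 2) = 30
c (MAX): max(10, 40) = 40
North (MIN): min(-16, 30, 40) = -16
d (MAX): max(-26, 16) = 16
e (MAX): max(-31, 71) = 71
South (MIN): min(16, 71) = 16
start (MAX): max(-16, 16) = 16
At start, MAX picks South (highest: 16).
At South, MIN picks d (lowest: 16).
At d, MAX picks r (highest: 16).
Terminal value 16.

start -> South -> d -> r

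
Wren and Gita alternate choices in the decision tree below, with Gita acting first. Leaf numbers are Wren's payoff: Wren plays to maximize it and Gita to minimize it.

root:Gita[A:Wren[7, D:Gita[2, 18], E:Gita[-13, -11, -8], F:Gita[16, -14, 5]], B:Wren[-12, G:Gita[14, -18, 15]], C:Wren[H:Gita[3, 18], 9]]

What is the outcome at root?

-12

D (Gita): min(2, 18) = 2
E (Gita): min(-13, -11, -8) = -13
F (Gita): min(16, -14, 5) = -14
A (Wren): max(7, 2, -13, -14) = 7
G (Gita): min(14, -18, 15) = -18
B (Wren): max(-12, -18) = -12
H (Gita): min(3, 18) = 3
C (Wren): max(3, 9) = 9
root (Gita): min(7, -12, 9) = -12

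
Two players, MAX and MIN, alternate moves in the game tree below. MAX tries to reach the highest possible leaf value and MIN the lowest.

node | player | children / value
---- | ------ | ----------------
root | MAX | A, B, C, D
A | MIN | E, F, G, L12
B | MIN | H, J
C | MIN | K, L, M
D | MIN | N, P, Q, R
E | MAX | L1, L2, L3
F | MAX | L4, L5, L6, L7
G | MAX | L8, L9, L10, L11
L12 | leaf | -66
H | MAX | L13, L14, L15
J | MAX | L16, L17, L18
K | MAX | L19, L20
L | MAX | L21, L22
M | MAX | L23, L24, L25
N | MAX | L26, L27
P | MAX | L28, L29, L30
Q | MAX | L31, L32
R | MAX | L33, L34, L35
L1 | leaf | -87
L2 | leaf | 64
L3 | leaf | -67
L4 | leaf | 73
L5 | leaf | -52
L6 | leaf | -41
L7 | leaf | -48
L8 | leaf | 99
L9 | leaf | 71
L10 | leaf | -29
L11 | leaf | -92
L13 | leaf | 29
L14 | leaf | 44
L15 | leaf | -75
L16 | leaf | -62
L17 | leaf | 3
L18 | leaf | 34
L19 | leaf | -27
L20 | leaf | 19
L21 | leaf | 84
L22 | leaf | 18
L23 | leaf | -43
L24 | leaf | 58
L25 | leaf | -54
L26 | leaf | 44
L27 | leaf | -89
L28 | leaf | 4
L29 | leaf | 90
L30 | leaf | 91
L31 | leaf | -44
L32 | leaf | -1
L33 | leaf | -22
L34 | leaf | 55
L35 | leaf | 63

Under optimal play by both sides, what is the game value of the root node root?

E (MAX): max(-87, 64, -67) = 64
F (MAX): max(73, -52, -41, -48) = 73
G (MAX): max(99, 71, -29, -92) = 99
A (MIN): min(64, 73, 99, -66) = -66
H (MAX): max(29, 44, -75) = 44
J (MAX): max(-62, 3, 34) = 34
B (MIN): min(44, 34) = 34
K (MAX): max(-27, 19) = 19
L (MAX): max(84, 18) = 84
M (MAX): max(-43, 58, -54) = 58
C (MIN): min(19, 84, 58) = 19
N (MAX): max(44, -89) = 44
P (MAX): max(4, 90, 91) = 91
Q (MAX): max(-44, -1) = -1
R (MAX): max(-22, 55, 63) = 63
D (MIN): min(44, 91, -1, 63) = -1
root (MAX): max(-66, 34, 19, -1) = 34

34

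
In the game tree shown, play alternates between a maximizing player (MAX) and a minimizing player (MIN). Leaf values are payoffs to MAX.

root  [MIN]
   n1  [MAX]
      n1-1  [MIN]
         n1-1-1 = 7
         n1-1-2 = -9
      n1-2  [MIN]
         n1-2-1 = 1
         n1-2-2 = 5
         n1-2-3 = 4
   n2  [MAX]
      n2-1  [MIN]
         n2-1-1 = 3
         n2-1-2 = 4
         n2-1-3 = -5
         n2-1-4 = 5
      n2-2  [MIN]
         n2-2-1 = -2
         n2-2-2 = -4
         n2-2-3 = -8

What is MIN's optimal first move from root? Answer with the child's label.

n2

n1-1 (MIN): min(7, -9) = -9
n1-2 (MIN): min(1, 5, 4) = 1
n1 (MAX): max(-9, 1) = 1
n2-1 (MIN): min(3, 4, -5, 5) = -5
n2-2 (MIN): min(-2, -4, -8) = -8
n2 (MAX): max(-5, -8) = -5
root (MIN): min(1, -5) = -5
MIN at root wants the lowest of {n1=1, n2=-5}, so chooses n2.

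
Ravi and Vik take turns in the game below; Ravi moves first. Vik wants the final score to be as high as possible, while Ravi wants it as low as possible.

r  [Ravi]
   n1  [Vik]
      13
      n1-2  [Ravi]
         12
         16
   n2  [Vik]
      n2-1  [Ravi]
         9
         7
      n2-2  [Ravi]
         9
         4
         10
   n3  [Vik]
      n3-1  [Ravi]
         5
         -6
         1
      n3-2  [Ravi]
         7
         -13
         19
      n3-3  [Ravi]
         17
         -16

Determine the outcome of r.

n1-2 (Ravi): min(12, 16) = 12
n1 (Vik): max(13, 12) = 13
n2-1 (Ravi): min(9, 7) = 7
n2-2 (Ravi): min(9, 4, 10) = 4
n2 (Vik): max(7, 4) = 7
n3-1 (Ravi): min(5, -6, 1) = -6
n3-2 (Ravi): min(7, -13, 19) = -13
n3-3 (Ravi): min(17, -16) = -16
n3 (Vik): max(-6, -13, -16) = -6
r (Ravi): min(13, 7, -6) = -6

-6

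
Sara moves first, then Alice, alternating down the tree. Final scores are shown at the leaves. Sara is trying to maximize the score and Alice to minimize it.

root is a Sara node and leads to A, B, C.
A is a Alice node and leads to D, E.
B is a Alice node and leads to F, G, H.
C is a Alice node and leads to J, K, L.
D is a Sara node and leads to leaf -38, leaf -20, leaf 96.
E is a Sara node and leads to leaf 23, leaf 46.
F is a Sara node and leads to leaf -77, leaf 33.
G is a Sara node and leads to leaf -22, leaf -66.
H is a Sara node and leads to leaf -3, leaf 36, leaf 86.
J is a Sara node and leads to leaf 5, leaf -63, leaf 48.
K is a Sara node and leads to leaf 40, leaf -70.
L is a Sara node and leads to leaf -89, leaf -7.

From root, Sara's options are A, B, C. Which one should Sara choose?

A

D (Sara): max(-38, -20, 96) = 96
E (Sara): max(23, 46) = 46
A (Alice): min(96, 46) = 46
F (Sara): max(-77, 33) = 33
G (Sara): max(-22, -66) = -22
H (Sara): max(-3, 36, 86) = 86
B (Alice): min(33, -22, 86) = -22
J (Sara): max(5, -63, 48) = 48
K (Sara): max(40, -70) = 40
L (Sara): max(-89, -7) = -7
C (Alice): min(48, 40, -7) = -7
root (Sara): max(46, -22, -7) = 46
Sara at root wants the highest of {A=46, B=-22, C=-7}, so chooses A.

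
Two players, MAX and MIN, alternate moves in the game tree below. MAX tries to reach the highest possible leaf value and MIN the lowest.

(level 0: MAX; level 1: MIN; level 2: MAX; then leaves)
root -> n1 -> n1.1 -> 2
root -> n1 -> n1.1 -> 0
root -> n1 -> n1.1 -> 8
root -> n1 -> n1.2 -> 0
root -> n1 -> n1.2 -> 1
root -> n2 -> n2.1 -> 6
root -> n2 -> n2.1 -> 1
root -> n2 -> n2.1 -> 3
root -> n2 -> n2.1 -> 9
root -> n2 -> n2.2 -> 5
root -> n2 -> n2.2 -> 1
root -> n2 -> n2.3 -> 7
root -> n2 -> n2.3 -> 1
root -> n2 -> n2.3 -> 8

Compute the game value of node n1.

n1.1 (MAX): max(2, 0, 8) = 8
n1.2 (MAX): max(0, 1) = 1
n1 (MIN): min(8, 1) = 1

1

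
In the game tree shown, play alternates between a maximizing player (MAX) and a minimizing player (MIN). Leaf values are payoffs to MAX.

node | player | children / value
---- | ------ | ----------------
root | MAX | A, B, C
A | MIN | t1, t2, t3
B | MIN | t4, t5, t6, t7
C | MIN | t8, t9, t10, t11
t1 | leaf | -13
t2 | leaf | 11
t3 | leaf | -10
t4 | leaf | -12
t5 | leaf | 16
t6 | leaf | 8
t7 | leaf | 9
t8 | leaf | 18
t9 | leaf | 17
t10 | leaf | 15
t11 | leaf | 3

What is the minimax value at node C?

C (MIN): min(18, 17, 15, 3) = 3

3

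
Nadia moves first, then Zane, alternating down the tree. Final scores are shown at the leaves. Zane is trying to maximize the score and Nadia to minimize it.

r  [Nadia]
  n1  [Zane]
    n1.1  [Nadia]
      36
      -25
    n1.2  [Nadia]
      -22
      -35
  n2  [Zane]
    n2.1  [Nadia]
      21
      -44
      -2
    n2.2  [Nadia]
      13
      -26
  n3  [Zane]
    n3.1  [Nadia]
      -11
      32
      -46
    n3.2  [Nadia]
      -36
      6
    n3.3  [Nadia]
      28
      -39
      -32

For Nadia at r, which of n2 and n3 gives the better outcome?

n2.1 (Nadia): min(21, -44, -2) = -44
n2.2 (Nadia): min(13, -26) = -26
n2 (Zane): max(-44, -26) = -26
n3.1 (Nadia): min(-11, 32, -46) = -46
n3.2 (Nadia): min(-36, 6) = -36
n3.3 (Nadia): min(28, -39, -32) = -39
n3 (Zane): max(-46, -36, -39) = -36
Nadia prefers the lower value; n2=-26, n3=-36. n3 is better since -36 < -26.

n3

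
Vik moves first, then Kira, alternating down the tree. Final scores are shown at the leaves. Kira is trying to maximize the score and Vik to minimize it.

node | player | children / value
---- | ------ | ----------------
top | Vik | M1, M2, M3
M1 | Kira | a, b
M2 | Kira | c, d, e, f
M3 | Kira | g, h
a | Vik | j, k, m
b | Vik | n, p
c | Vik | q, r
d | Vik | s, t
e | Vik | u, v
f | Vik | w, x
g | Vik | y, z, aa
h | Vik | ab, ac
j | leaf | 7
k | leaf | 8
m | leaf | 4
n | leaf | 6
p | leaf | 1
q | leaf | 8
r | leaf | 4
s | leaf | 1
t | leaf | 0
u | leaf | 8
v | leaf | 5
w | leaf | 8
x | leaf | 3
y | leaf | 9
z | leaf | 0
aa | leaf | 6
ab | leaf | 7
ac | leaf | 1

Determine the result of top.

1

a (Vik): min(7, 8, 4) = 4
b (Vik): min(6, 1) = 1
M1 (Kira): max(4, 1) = 4
c (Vik): min(8, 4) = 4
d (Vik): min(1, 0) = 0
e (Vik): min(8, 5) = 5
f (Vik): min(8, 3) = 3
M2 (Kira): max(4, 0, 5, 3) = 5
g (Vik): min(9, 0, 6) = 0
h (Vik): min(7, 1) = 1
M3 (Kira): max(0, 1) = 1
top (Vik): min(4, 5, 1) = 1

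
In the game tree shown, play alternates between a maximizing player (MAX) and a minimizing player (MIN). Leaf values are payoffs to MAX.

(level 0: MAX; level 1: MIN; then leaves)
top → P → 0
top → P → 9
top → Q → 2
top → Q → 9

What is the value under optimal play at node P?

0

P (MIN): min(0, 9) = 0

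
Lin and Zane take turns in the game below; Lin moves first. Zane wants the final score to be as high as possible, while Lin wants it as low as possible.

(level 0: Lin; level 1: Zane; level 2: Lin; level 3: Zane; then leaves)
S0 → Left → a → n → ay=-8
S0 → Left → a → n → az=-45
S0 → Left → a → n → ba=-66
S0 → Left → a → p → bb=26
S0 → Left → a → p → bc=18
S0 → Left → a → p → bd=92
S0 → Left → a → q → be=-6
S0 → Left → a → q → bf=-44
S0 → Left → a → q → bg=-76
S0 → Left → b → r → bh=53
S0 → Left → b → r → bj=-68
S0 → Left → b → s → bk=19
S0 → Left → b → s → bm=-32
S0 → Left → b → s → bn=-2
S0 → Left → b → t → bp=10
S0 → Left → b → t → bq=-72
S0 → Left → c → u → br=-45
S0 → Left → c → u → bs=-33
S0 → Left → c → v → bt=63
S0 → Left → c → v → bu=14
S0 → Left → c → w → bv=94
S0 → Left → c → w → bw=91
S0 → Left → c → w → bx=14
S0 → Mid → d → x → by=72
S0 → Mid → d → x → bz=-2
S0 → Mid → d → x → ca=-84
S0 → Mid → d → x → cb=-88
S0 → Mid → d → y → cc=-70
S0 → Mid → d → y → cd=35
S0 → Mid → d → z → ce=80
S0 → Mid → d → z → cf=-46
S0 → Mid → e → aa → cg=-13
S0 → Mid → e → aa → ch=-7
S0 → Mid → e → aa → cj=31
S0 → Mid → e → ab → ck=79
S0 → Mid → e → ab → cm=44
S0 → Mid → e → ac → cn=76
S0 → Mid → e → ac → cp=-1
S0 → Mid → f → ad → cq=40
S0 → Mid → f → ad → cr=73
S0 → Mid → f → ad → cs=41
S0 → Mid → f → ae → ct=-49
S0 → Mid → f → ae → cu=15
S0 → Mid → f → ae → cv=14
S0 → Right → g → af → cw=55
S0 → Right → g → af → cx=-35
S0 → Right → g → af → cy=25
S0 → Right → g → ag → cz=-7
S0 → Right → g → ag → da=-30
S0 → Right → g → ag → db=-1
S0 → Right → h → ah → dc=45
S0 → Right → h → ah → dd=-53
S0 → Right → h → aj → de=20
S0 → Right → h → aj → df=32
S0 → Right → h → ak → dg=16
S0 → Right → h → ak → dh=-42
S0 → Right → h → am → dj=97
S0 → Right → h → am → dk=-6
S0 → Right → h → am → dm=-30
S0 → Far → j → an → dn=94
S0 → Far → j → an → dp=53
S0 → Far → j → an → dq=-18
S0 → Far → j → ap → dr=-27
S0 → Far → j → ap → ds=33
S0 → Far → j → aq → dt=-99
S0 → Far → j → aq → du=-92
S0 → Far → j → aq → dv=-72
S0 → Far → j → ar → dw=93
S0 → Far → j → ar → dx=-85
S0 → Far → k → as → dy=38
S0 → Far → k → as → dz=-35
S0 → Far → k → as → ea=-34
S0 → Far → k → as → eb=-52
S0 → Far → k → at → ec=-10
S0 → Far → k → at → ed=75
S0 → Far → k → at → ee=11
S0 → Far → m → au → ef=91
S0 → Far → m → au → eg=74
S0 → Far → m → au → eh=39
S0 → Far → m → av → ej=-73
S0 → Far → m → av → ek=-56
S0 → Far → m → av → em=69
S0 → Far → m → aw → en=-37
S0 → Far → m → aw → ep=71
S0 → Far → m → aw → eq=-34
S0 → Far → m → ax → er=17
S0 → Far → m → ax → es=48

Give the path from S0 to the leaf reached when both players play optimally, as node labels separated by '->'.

S0 -> Left -> b -> t -> bp

n (Zane): max(-8, -45, -66) = -8
p (Zane): max(26, 18, 92) = 92
q (Zane): max(-6, -44, -76) = -6
a (Lin): min(-8, 92, -6) = -8
r (Zane): max(53, -68) = 53
s (Zane): max(19, -32, -2) = 19
t (Zane): max(10, -72) = 10
b (Lin): min(53, 19, 10) = 10
u (Zane): max(-45, -33) = -33
v (Zane): max(63, 14) = 63
w (Zane): max(94, 91, 14) = 94
c (Lin): min(-33, 63, 94) = -33
Left (Zane): max(-8, 10, -33) = 10
x (Zane): max(72, -2, -84, -88) = 72
y (Zane): max(-70, 35) = 35
z (Zane): max(80, -46) = 80
d (Lin): min(72, 35, 80) = 35
aa (Zane): max(-13, -7, 31) = 31
ab (Zane): max(79, 44) = 79
ac (Zane): max(76, -1) = 76
e (Lin): min(31, 79, 76) = 31
ad (Zane): max(40, 73, 41) = 73
ae (Zane): max(-49, 15, 14) = 15
f (Lin): min(73, 15) = 15
Mid (Zane): max(35, 31, 15) = 35
af (Zane): max(55, -35, 25) = 55
ag (Zane): max(-7, -30, -1) = -1
g (Lin): min(55, -1) = -1
ah (Zane): max(45, -53) = 45
aj (Zane): max(20, 32) = 32
ak (Zane): max(16, -42) = 16
am (Zane): max(97, -6, -30) = 97
h (Lin): min(45, 32, 16, 97) = 16
Right (Zane): max(-1, 16) = 16
an (Zane): max(94, 53, -18) = 94
ap (Zane): max(-27, 33) = 33
aq (Zane): max(-99, -92, -72) = -72
ar (Zane): max(93, -85) = 93
j (Lin): min(94, 33, -72, 93) = -72
as (Zane): max(38, -35, -34, -52) = 38
at (Zane): max(-10, 75, 11) = 75
k (Lin): min(38, 75) = 38
au (Zane): max(91, 74, 39) = 91
av (Zane): max(-73, -56, 69) = 69
aw (Zane): max(-37, 71, -34) = 71
ax (Zane): max(17, 48) = 48
m (Lin): min(91, 69, 71, 48) = 48
Far (Zane): max(-72, 38, 48) = 48
S0 (Lin): min(10, 35, 16, 48) = 10
At S0, Lin picks Left (lowest: 10).
At Left, Zane picks b (highest: 10).
At b, Lin picks t (lowest: 10).
At t, Zane picks bp (highest: 10).
Terminal value 10.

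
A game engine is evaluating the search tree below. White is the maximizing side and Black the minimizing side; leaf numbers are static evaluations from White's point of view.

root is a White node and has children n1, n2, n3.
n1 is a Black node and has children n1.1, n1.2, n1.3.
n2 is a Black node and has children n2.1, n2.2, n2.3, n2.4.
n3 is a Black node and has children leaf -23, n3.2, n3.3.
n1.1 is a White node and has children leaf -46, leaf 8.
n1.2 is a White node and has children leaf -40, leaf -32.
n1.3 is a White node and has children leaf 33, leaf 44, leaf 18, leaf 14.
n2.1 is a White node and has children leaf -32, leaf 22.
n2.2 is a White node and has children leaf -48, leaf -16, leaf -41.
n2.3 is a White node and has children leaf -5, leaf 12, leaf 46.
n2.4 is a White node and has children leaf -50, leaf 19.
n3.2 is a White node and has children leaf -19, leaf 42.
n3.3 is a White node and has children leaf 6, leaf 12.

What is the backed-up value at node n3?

-23

n3.2 (White): max(-19, 42) = 42
n3.3 (White): max(6, 12) = 12
n3 (Black): min(-23, 42, 12) = -23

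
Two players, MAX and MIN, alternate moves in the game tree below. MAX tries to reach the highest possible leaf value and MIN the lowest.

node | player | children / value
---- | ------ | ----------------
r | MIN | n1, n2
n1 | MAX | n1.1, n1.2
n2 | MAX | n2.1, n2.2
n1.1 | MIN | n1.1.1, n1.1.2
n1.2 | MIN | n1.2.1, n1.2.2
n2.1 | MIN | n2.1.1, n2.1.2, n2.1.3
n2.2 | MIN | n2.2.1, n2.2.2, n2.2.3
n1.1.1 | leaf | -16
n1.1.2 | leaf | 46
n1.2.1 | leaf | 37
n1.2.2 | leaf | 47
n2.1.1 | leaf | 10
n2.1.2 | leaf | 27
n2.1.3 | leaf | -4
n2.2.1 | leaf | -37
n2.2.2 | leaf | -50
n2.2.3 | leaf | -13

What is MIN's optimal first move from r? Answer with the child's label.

n2

n1.1 (MIN): min(-16, 46) = -16
n1.2 (MIN): min(37, 47) = 37
n1 (MAX): max(-16, 37) = 37
n2.1 (MIN): min(10, 27, -4) = -4
n2.2 (MIN): min(-37, -50, -13) = -50
n2 (MAX): max(-4, -50) = -4
r (MIN): min(37, -4) = -4
MIN at r wants the lowest of {n1=37, n2=-4}, so chooses n2.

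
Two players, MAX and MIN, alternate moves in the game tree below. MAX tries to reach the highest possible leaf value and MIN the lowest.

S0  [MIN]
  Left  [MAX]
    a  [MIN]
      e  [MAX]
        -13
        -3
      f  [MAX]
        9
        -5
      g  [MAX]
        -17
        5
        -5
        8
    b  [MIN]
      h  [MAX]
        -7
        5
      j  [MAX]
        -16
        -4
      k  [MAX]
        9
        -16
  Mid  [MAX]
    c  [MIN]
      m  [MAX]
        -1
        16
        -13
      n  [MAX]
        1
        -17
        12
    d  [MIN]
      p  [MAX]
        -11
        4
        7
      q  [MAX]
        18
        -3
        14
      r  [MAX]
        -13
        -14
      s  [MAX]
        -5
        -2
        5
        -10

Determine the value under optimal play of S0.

-3

e (MAX): max(-13, -3) = -3
f (MAX): max(9, -5) = 9
g (MAX): max(-17, 5, -5, 8) = 8
a (MIN): min(-3, 9, 8) = -3
h (MAX): max(-7, 5) = 5
j (MAX): max(-16, -4) = -4
k (MAX): max(9, -16) = 9
b (MIN): min(5, -4, 9) = -4
Left (MAX): max(-3, -4) = -3
m (MAX): max(-1, 16, -13) = 16
n (MAX): max(1, -17, 12) = 12
c (MIN): min(16, 12) = 12
p (MAX): max(-11, 4, 7) = 7
q (MAX): max(18, -3, 14) = 18
r (MAX): max(-13, -14) = -13
s (MAX): max(-5, -2, 5, -10) = 5
d (MIN): min(7, 18, -13, 5) = -13
Mid (MAX): max(12, -13) = 12
S0 (MIN): min(-3, 12) = -3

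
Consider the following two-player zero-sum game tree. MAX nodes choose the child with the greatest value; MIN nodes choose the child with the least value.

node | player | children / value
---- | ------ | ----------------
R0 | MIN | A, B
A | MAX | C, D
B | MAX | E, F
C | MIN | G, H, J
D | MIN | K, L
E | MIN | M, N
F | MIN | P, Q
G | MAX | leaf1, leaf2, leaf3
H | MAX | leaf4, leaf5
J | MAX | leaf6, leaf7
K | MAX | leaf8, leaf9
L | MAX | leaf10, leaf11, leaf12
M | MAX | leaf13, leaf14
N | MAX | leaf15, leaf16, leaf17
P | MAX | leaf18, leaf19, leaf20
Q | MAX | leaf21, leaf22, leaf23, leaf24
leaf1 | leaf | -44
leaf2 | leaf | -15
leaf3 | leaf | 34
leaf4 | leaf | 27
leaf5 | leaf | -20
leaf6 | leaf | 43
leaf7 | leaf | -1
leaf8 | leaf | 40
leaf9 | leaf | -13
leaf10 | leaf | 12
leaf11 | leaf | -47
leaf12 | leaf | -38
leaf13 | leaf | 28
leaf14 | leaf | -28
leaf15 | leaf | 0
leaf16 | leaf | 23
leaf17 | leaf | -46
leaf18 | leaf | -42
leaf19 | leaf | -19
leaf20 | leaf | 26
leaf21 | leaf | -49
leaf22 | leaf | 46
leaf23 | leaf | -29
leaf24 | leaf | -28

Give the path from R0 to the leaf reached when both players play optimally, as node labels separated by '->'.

R0 -> B -> F -> P -> leaf20

G (MAX): max(-44, -15, 34) = 34
H (MAX): max(27, -20) = 27
J (MAX): max(43, -1) = 43
C (MIN): min(34, 27, 43) = 27
K (MAX): max(40, -13) = 40
L (MAX): max(12, -47, -38) = 12
D (MIN): min(40, 12) = 12
A (MAX): max(27, 12) = 27
M (MAX): max(28, -28) = 28
N (MAX): max(0, 23, -46) = 23
E (MIN): min(28, 23) = 23
P (MAX): max(-42, -19, 26) = 26
Q (MAX): max(-49, 46, -29, -28) = 46
F (MIN): min(26, 46) = 26
B (MAX): max(23, 26) = 26
R0 (MIN): min(27, 26) = 26
At R0, MIN picks B (lowest: 26).
At B, MAX picks F (highest: 26).
At F, MIN picks P (lowest: 26).
At P, MAX picks leaf20 (highest: 26).
Terminal value 26.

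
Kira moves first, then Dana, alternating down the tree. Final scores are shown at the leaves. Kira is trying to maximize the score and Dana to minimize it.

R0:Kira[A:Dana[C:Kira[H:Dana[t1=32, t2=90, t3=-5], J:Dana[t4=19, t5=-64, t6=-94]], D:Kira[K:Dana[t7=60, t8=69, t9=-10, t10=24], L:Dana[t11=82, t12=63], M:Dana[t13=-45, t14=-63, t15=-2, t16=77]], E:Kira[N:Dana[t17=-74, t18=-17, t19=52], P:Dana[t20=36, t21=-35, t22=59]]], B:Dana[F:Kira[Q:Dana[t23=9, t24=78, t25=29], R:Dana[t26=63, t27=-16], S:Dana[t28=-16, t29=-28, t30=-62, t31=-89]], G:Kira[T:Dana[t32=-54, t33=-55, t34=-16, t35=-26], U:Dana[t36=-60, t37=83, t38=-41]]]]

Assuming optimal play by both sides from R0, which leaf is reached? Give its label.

t21

H (Dana): min(32, 90, -5) = -5
J (Dana): min(19, -64, -94) = -94
C (Kira): max(-5, -94) = -5
K (Dana): min(60, 69, -10, 24) = -10
L (Dana): min(82, 63) = 63
M (Dana): min(-45, -63, -2, 77) = -63
D (Kira): max(-10, 63, -63) = 63
N (Dana): min(-74, -17, 52) = -74
P (Dana): min(36, -35, 59) = -35
E (Kira): max(-74, -35) = -35
A (Dana): min(-5, 63, -35) = -35
Q (Dana): min(9, 78, 29) = 9
R (Dana): min(63, -16) = -16
S (Dana): min(-16, -28, -62, -89) = -89
F (Kira): max(9, -16, -89) = 9
T (Dana): min(-54, -55, -16, -26) = -55
U (Dana): min(-60, 83, -41) = -60
G (Kira): max(-55, -60) = -55
B (Dana): min(9, -55) = -55
R0 (Kira): max(-35, -55) = -35
At R0, Kira picks A (highest: -35).
At A, Dana picks E (lowest: -35).
At E, Kira picks P (highest: -35).
At P, Dana picks t21 (lowest: -35).
Terminal value -35.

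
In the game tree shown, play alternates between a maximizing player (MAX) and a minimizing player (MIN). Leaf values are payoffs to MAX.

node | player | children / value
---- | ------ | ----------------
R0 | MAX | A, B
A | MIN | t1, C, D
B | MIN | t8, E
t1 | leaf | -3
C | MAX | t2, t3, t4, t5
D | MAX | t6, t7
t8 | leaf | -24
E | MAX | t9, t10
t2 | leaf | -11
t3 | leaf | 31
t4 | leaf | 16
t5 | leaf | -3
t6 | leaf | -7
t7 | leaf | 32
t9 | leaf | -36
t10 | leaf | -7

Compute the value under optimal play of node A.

C (MAX): max(-11, 31, 16, -3) = 31
D (MAX): max(-7, 32) = 32
A (MIN): min(-3, 31, 32) = -3

-3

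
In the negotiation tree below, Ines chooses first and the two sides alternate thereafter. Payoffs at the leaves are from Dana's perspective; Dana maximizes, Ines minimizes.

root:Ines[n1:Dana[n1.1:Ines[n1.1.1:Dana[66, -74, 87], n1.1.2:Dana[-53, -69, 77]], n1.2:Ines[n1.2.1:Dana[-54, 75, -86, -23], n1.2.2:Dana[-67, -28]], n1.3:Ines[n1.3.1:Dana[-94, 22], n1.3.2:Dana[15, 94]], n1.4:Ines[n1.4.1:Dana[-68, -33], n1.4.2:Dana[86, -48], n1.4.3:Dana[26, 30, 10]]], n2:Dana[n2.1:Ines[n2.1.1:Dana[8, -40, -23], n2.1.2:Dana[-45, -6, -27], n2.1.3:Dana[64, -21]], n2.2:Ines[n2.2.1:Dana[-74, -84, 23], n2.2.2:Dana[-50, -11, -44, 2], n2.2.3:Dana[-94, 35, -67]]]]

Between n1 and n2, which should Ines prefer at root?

n1.1.1 (Dana): max(66, -74, 87) = 87
n1.1.2 (Dana): max(-53, -69, 77) = 77
n1.1 (Ines): min(87, 77) = 77
n1.2.1 (Dana): max(-54, 75, -86, -23) = 75
n1.2.2 (Dana): max(-67, -28) = -28
n1.2 (Ines): min(75, -28) = -28
n1.3.1 (Dana): max(-94, 22) = 22
n1.3.2 (Dana): max(15, 94) = 94
n1.3 (Ines): min(22, 94) = 22
n1.4.1 (Dana): max(-68, -33) = -33
n1.4.2 (Dana): max(86, -48) = 86
n1.4.3 (Dana): max(26, 30, 10) = 30
n1.4 (Ines): min(-33, 86, 30) = -33
n1 (Dana): max(77, -28, 22, -33) = 77
n2.1.1 (Dana): max(8, -40, -23) = 8
n2.1.2 (Dana): max(-45, -6, -27) = -6
n2.1.3 (Dana): max(64, -21) = 64
n2.1 (Ines): min(8, -6, 64) = -6
n2.2.1 (Dana): max(-74, -84, 23) = 23
n2.2.2 (Dana): max(-50, -11, -44, 2) = 2
n2.2.3 (Dana): max(-94, 35, -67) = 35
n2.2 (Ines): min(23, 2, 35) = 2
n2 (Dana): max(-6, 2) = 2
Ines prefers the lower value; n1=77, n2=2. n2 is better since 2 < 77.

n2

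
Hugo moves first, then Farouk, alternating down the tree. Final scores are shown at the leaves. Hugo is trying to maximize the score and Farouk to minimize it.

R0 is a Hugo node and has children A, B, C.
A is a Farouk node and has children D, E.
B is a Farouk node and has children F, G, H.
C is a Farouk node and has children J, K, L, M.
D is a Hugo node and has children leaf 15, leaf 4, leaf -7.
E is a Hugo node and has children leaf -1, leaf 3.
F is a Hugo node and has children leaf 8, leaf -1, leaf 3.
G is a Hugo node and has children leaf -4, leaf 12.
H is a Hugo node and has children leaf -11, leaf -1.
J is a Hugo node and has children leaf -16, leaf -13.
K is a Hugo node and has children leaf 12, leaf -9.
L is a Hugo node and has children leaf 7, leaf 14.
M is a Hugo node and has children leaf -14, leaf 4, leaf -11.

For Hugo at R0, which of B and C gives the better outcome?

F (Hugo): max(8, -1, 3) = 8
G (Hugo): max(-4, 12) = 12
H (Hugo): max(-11, -1) = -1
B (Farouk): min(8, 12, -1) = -1
J (Hugo): max(-16, -13) = -13
K (Hugo): max(12, -9) = 12
L (Hugo): max(7, 14) = 14
M (Hugo): max(-14, 4, -11) = 4
C (Farouk): min(-13, 12, 14, 4) = -13
Hugo prefers the higher value; B=-1, C=-13. B is better since -1 > -13.

B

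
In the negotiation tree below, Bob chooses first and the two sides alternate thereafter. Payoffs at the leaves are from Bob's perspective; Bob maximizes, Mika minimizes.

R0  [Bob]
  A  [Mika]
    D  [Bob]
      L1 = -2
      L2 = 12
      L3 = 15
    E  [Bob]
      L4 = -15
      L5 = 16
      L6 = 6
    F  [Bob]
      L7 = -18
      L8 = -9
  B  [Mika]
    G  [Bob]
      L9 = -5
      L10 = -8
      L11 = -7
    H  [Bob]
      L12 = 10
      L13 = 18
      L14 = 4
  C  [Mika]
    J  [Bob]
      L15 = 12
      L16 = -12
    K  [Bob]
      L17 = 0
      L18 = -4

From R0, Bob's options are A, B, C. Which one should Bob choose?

D (Bob): max(-2, 12, 15) = 15
E (Bob): max(-15, 16, 6) = 16
F (Bob): max(-18, -9) = -9
A (Mika): min(15, 16, -9) = -9
G (Bob): max(-5, -8, -7) = -5
H (Bob): max(10, 18, 4) = 18
B (Mika): min(-5, 18) = -5
J (Bob): max(12, -12) = 12
K (Bob): max(0, -4) = 0
C (Mika): min(12, 0) = 0
R0 (Bob): max(-9, -5, 0) = 0
Bob at R0 wants the highest of {A=-9, B=-5, C=0}, so chooses C.

C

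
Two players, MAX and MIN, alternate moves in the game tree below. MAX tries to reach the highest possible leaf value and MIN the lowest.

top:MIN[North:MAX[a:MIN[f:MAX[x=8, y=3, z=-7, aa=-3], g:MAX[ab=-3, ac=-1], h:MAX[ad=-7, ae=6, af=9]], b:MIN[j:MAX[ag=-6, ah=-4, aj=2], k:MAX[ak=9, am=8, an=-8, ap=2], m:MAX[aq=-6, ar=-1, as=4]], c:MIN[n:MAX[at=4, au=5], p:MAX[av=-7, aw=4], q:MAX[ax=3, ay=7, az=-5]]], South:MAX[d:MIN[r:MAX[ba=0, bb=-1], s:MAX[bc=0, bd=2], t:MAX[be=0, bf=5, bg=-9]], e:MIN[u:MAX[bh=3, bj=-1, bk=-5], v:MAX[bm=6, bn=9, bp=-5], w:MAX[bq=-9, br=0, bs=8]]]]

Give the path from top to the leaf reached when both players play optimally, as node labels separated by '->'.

f (MAX): max(8, 3, -7, -3) = 8
g (MAX): max(-3, -1) = -1
h (MAX): max(-7, 6, 9) = 9
a (MIN): min(8, -1, 9) = -1
j (MAX): max(-6, -4, 2) = 2
k (MAX): max(9, 8, -8, 2) = 9
m (MAX): max(-6, -1, 4) = 4
b (MIN): min(2, 9, 4) = 2
n (MAX): max(4, 5) = 5
p (MAX): max(-7, 4) = 4
q (MAX): max(3, 7, -5) = 7
c (MIN): min(5, 4, 7) = 4
North (MAX): max(-1, 2, 4) = 4
r (MAX): max(0, -1) = 0
s (MAX): max(0, 2) = 2
t (MAX): max(0, 5, -9) = 5
d (MIN): min(0, 2, 5) = 0
u (MAX): max(3, -1, -5) = 3
v (MAX): max(6, 9, -5) = 9
w (MAX): max(-9, 0, 8) = 8
e (MIN): min(3, 9, 8) = 3
South (MAX): max(0, 3) = 3
top (MIN): min(4, 3) = 3
At top, MIN picks South (lowest: 3).
At South, MAX picks e (highest: 3).
At e, MIN picks u (lowest: 3).
At u, MAX picks bh (highest: 3).
Terminal value 3.

top -> South -> e -> u -> bh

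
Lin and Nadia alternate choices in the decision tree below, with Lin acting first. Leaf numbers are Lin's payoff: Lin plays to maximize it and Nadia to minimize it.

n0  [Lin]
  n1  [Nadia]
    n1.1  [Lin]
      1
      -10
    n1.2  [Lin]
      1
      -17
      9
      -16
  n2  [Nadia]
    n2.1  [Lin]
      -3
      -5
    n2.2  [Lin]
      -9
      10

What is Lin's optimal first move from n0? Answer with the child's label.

n1

n1.1 (Lin): max(1, -10) = 1
n1.2 (Lin): max(1, -17, 9, -16) = 9
n1 (Nadia): min(1, 9) = 1
n2.1 (Lin): max(-3, -5) = -3
n2.2 (Lin): max(-9, 10) = 10
n2 (Nadia): min(-3, 10) = -3
n0 (Lin): max(1, -3) = 1
Lin at n0 wants the highest of {n1=1, n2=-3}, so chooses n1.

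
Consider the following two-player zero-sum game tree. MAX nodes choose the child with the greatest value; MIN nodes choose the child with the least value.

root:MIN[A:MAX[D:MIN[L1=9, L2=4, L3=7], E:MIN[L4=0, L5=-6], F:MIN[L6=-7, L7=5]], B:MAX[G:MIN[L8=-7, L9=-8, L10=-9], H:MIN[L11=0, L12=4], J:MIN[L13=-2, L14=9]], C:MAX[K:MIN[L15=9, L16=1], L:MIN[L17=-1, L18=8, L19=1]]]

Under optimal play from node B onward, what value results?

0

G (MIN): min(-7, -8, -9) = -9
H (MIN): min(0, 4) = 0
J (MIN): min(-2, 9) = -2
B (MAX): max(-9, 0, -2) = 0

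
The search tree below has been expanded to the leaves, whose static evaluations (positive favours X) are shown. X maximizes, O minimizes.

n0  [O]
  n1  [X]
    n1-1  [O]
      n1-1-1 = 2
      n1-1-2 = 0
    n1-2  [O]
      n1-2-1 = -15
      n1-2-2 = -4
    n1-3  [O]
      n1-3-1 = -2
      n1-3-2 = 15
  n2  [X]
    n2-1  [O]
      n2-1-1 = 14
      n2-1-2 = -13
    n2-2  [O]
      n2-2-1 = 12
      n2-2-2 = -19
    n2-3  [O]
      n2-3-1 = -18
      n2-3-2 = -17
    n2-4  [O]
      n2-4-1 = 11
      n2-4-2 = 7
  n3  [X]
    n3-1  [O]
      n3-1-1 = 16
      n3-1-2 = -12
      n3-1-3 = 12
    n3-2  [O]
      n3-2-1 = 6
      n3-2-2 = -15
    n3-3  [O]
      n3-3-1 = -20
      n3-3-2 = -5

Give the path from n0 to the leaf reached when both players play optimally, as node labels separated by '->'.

n0 -> n3 -> n3-1 -> n3-1-2

n1-1 (O): min(2, 0) = 0
n1-2 (O): min(-15, -4) = -15
n1-3 (O): min(-2, 15) = -2
n1 (X): max(0, -15, -2) = 0
n2-1 (O): min(14, -13) = -13
n2-2 (O): min(12, -19) = -19
n2-3 (O): min(-18, -17) = -18
n2-4 (O): min(11, 7) = 7
n2 (X): max(-13, -19, -18, 7) = 7
n3-1 (O): min(16, -12, 12) = -12
n3-2 (O): min(6, -15) = -15
n3-3 (O): min(-20, -5) = -20
n3 (X): max(-12, -15, -20) = -12
n0 (O): min(0, 7, -12) = -12
At n0, O picks n3 (lowest: -12).
At n3, X picks n3-1 (highest: -12).
At n3-1, O picks n3-1-2 (lowest: -12).
Terminal value -12.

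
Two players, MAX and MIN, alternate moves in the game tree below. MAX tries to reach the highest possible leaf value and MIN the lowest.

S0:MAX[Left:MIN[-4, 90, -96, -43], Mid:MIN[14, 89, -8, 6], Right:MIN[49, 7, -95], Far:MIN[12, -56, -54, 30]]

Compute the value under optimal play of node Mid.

-8

Mid (MIN): min(14, 89, -8, 6) = -8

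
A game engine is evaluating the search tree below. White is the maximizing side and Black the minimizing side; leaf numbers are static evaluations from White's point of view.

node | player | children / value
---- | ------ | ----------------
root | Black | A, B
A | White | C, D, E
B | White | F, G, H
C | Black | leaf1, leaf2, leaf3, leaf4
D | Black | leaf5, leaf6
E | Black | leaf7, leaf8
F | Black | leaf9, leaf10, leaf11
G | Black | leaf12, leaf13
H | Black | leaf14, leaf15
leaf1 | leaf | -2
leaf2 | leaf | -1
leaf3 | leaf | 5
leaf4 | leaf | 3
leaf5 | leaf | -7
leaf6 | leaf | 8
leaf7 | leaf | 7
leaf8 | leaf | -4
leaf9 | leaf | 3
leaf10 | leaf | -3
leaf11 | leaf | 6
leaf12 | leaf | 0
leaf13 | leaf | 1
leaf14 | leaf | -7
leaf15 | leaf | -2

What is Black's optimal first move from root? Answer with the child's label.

A

C (Black): min(-2, -1, 5, 3) = -2
D (Black): min(-7, 8) = -7
E (Black): min(7, -4) = -4
A (White): max(-2, -7, -4) = -2
F (Black): min(3, -3, 6) = -3
G (Black): min(0, 1) = 0
H (Black): min(-7, -2) = -7
B (White): max(-3, 0, -7) = 0
root (Black): min(-2, 0) = -2
Black at root wants the lowest of {A=-2, B=0}, so chooses A.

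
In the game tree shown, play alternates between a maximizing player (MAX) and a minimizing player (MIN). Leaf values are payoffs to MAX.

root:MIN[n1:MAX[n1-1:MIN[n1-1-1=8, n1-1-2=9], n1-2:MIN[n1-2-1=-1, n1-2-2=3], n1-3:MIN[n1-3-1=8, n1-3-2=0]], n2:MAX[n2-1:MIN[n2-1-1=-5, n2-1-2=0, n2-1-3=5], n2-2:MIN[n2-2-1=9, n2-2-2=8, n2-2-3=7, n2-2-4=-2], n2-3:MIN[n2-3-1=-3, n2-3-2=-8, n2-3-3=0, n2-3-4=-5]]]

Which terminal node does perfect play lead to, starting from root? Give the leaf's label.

n2-2-4

n1-1 (MIN): min(8, 9) = 8
n1-2 (MIN): min(-1, 3) = -1
n1-3 (MIN): min(8, 0) = 0
n1 (MAX): max(8, -1, 0) = 8
n2-1 (MIN): min(-5, 0, 5) = -5
n2-2 (MIN): min(9, 8, 7, -2) = -2
n2-3 (MIN): min(-3, -8, 0, -5) = -8
n2 (MAX): max(-5, -2, -8) = -2
root (MIN): min(8, -2) = -2
At root, MIN picks n2 (lowest: -2).
At n2, MAX picks n2-2 (highest: -2).
At n2-2, MIN picks n2-2-4 (lowest: -2).
Terminal value -2.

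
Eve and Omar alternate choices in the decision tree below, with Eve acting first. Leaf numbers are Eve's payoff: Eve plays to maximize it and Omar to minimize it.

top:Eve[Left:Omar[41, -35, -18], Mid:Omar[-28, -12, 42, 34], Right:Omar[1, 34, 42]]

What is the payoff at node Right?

Right (Omar): min(1, 34, 42) = 1

1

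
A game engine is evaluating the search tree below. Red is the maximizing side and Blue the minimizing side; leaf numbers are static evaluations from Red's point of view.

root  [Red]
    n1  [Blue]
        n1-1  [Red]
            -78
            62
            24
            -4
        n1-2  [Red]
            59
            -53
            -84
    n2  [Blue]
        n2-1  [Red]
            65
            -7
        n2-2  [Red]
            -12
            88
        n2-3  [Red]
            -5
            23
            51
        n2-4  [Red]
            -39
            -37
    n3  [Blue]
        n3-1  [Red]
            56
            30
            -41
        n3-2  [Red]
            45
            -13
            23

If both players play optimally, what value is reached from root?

59

n1-1 (Red): max(-78, 62, 24, -4) = 62
n1-2 (Red): max(59, -53, -84) = 59
n1 (Blue): min(62, 59) = 59
n2-1 (Red): max(65, -7) = 65
n2-2 (Red): max(-12, 88) = 88
n2-3 (Red): max(-5, 23, 51) = 51
n2-4 (Red): max(-39, -37) = -37
n2 (Blue): min(65, 88, 51, -37) = -37
n3-1 (Red): max(56, 30, -41) = 56
n3-2 (Red): max(45, -13, 23) = 45
n3 (Blue): min(56, 45) = 45
root (Red): max(59, -37, 45) = 59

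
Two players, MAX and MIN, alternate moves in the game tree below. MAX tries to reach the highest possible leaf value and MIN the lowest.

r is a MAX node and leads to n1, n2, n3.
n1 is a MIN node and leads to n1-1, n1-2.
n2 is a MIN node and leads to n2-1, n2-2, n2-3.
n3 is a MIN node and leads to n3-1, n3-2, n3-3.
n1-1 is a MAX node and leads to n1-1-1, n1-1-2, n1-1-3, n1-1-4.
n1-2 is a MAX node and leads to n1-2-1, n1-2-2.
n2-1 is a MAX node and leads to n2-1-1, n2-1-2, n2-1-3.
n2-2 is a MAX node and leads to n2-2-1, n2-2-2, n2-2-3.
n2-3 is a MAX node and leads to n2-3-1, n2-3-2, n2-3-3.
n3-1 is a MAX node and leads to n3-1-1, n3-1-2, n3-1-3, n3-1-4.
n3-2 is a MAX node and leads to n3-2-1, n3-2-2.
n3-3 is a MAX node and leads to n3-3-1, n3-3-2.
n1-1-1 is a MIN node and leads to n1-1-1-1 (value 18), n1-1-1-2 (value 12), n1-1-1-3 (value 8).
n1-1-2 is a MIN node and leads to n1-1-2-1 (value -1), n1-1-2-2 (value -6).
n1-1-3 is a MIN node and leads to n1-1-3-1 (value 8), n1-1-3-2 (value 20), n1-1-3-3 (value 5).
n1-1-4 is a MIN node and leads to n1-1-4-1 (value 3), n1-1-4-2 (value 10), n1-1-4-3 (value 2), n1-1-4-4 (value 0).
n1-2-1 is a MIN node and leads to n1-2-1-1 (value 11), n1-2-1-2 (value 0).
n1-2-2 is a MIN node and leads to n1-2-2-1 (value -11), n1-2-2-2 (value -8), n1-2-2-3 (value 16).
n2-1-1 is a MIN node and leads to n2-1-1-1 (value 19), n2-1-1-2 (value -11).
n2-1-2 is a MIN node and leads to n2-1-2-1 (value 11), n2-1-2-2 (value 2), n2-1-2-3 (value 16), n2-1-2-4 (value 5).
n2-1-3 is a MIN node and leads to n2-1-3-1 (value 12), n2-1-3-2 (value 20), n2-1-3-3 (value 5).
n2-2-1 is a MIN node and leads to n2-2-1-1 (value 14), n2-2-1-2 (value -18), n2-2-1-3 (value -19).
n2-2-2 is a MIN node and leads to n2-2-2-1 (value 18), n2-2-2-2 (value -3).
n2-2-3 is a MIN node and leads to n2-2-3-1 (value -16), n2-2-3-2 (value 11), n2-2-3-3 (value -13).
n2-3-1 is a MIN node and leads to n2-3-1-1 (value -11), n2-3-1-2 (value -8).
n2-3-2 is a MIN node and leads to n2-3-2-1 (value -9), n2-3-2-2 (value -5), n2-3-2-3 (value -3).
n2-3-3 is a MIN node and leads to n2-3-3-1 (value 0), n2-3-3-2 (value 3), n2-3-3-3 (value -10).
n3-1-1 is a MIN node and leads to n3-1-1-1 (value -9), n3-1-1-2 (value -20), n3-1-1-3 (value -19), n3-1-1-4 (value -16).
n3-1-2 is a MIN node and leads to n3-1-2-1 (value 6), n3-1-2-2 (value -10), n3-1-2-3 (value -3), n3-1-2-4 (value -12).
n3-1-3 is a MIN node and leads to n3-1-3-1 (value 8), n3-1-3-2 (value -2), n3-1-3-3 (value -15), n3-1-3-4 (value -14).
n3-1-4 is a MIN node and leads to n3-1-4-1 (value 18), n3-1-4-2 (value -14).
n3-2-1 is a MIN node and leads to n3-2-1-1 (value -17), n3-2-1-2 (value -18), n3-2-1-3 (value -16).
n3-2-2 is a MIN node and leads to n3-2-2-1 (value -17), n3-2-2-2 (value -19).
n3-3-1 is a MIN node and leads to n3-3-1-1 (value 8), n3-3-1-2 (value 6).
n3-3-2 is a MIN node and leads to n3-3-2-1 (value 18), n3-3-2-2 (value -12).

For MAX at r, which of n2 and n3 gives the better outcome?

n2

n2-1-1 (MIN): min(19, -11) = -11
n2-1-2 (MIN): min(11, 2, 16, 5) = 2
n2-1-3 (MIN): min(12, 20, 5) = 5
n2-1 (MAX): max(-11, 2, 5) = 5
n2-2-1 (MIN): min(14, -18, -19) = -19
n2-2-2 (MIN): min(18, -3) = -3
n2-2-3 (MIN): min(-16, 11, -13) = -16
n2-2 (MAX): max(-19, -3, -16) = -3
n2-3-1 (MIN): min(-11, -8) = -11
n2-3-2 (MIN): min(-9, -5, -3) = -9
n2-3-3 (MIN): min(0, 3, -10) = -10
n2-3 (MAX): max(-11, -9, -10) = -9
n2 (MIN): min(5, -3, -9) = -9
n3-1-1 (MIN): min(-9, -20, -19, -16) = -20
n3-1-2 (MIN): min(6, -10, -3, -12) = -12
n3-1-3 (MIN): min(8, -2, -15, -14) = -15
n3-1-4 (MIN): min(18, -14) = -14
n3-1 (MAX): max(-20, -12, -15, -14) = -12
n3-2-1 (MIN): min(-17, -18, -16) = -18
n3-2-2 (MIN): min(-17, -19) = -19
n3-2 (MAX): max(-18, -19) = -18
n3-3-1 (MIN): min(8, 6) = 6
n3-3-2 (MIN): min(18, -12) = -12
n3-3 (MAX): max(6, -12) = 6
n3 (MIN): min(-12, -18, 6) = -18
MAX prefers the higher value; n2=-9, n3=-18. n2 is better since -9 > -18.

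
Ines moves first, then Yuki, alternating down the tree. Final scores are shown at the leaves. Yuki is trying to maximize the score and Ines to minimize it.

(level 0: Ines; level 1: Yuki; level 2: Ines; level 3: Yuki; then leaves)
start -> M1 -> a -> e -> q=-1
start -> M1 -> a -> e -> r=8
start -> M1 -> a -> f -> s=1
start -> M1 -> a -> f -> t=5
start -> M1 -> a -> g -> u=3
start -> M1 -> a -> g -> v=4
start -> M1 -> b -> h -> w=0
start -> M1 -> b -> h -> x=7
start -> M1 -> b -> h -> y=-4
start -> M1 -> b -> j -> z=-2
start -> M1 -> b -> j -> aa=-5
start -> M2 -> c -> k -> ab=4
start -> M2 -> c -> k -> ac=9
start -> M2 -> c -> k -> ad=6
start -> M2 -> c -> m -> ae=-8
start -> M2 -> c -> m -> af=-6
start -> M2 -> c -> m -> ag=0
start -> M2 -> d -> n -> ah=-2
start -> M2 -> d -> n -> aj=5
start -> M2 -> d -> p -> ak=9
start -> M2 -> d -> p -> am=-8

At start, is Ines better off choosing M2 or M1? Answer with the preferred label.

M1

k (Yuki): max(4, 9, 6) = 9
m (Yuki): max(-8, -6, 0) = 0
c (Ines): min(9, 0) = 0
n (Yuki): max(-2, 5) = 5
p (Yuki): max(9, -8) = 9
d (Ines): min(5, 9) = 5
M2 (Yuki): max(0, 5) = 5
e (Yuki): max(-1, 8) = 8
f (Yuki): max(1, 5) = 5
g (Yuki): max(3, 4) = 4
a (Ines): min(8, 5, 4) = 4
h (Yuki): max(0, 7, -4) = 7
j (Yuki): max(-2, -5) = -2
b (Ines): min(7, -2) = -2
M1 (Yuki): max(4, -2) = 4
Ines prefers the lower value; M2=5, M1=4. M1 is better since 4 < 5.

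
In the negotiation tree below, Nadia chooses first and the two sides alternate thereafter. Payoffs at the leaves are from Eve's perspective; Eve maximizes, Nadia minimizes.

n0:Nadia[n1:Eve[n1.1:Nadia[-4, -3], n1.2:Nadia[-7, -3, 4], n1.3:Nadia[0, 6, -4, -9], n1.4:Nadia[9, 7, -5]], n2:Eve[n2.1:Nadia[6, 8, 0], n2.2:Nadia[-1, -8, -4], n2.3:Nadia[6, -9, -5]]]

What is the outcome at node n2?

0

n2.1 (Nadia): min(6, 8, 0) = 0
n2.2 (Nadia): min(-1, -8, -4) = -8
n2.3 (Nadia): min(6, -9, -5) = -9
n2 (Eve): max(0, -8, -9) = 0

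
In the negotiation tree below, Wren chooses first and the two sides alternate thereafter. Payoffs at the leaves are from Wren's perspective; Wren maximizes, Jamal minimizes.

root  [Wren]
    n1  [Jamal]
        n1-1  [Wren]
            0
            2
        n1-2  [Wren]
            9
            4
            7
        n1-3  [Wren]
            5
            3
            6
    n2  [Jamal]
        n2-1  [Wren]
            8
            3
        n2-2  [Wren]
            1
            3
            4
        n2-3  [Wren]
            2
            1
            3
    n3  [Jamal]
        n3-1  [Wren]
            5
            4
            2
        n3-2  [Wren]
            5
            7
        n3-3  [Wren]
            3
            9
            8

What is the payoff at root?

n1-1 (Wren): max(0, 2) = 2
n1-2 (Wren): max(9, 4, 7) = 9
n1-3 (Wren): max(5, 3, 6) = 6
n1 (Jamal): min(2, 9, 6) = 2
n2-1 (Wren): max(8, 3) = 8
n2-2 (Wren): max(1, 3, 4) = 4
n2-3 (Wren): max(2, 1, 3) = 3
n2 (Jamal): min(8, 4, 3) = 3
n3-1 (Wren): max(5, 4, 2) = 5
n3-2 (Wren): max(5, 7) = 7
n3-3 (Wren): max(3, 9, 8) = 9
n3 (Jamal): min(5, 7, 9) = 5
root (Wren): max(2, 3, 5) = 5

5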